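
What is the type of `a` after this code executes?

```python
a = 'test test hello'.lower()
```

str.lower() returns str

str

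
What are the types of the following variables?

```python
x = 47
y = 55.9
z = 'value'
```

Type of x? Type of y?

x is int; y is float

int, float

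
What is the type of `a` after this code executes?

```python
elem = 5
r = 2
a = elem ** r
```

int ** positive int returns int (5 ** 2 = 25)

int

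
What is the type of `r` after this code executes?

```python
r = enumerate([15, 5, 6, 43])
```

enumerate() returns an enumerate iterator object

enumerate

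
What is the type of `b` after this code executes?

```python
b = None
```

None has type NoneType

NoneType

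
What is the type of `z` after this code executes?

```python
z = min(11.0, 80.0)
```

min() of floats returns float

float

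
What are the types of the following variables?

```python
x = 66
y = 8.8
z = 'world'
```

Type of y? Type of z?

y is float; z is str

float, str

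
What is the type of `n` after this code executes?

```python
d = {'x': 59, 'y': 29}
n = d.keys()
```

.keys() returns a dict_keys view object

dict_keys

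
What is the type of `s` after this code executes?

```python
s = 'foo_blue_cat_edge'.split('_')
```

str.split() returns list

list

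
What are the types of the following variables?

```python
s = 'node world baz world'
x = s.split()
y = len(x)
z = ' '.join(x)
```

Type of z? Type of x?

str.join() returns str; str.split() returns list

str, list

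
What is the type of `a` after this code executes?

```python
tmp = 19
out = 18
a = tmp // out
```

int // int returns int (19 // 18 = 1)

int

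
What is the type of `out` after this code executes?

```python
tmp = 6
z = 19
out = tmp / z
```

int / int always returns float in Python 3 (6 / 19 = 0.315789)

float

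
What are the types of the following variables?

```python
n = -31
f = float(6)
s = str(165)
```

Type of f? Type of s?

f is float; s is str

float, str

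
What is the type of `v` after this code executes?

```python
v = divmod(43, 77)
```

divmod() returns a tuple (quotient, remainder)

tuple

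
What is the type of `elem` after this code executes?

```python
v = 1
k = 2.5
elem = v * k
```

int * float returns float (1 * 2.5 = 2.5)

float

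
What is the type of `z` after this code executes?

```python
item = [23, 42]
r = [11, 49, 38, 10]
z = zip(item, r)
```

zip() returns a zip iterator object

zip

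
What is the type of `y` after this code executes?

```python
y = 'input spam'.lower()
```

str.lower() returns str

str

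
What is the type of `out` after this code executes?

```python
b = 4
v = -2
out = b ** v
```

int ** negative int returns float

float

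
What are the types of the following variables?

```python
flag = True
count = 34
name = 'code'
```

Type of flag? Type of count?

flag is bool; count is int

bool, int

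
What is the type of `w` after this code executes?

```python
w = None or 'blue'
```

'or' with None returns the other value ('blue', str)

str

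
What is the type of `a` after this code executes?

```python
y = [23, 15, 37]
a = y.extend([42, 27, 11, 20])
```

list.extend() returns None

NoneType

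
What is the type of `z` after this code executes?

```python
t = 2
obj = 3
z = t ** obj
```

int ** positive int returns int (2 ** 3 = 8)

int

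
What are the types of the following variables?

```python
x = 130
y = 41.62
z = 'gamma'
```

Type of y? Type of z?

y is float; z is str

float, str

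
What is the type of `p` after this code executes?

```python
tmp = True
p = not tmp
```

'not' always returns bool

bool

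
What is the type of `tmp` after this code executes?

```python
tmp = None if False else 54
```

Ternary: condition is False, else branch (54) taken → int

int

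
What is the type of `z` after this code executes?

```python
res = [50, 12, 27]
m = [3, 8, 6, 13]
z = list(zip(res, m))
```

list(zip(...)) returns a list of tuples

list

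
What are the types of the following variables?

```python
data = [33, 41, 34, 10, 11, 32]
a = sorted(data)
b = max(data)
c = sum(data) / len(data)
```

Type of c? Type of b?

int / int returns float; max of ints returns int

float, int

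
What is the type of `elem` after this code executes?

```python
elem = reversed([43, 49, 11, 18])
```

reversed() on a list returns a list_reverseiterator

list_reverseiterator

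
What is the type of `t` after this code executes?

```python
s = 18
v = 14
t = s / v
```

int / int always returns float in Python 3 (18 / 14 = 1.28571)

float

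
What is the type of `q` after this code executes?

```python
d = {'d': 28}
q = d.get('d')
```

dict.get() returns the value (int) when key is found

int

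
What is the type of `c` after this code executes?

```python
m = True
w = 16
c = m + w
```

bool + int returns int (True is 1, so 1 + 16 = 17)

int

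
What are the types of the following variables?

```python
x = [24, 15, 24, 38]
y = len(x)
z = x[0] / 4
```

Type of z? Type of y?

int / int returns float; len() returns int

float, int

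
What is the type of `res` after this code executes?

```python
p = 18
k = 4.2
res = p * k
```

int * float returns float (18 * 4.2 = 75.6)

float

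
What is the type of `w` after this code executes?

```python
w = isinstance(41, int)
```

isinstance() returns bool

bool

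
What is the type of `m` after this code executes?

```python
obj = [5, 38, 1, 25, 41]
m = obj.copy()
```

list.copy() returns list

list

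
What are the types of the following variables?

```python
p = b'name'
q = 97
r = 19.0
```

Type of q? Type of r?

q is int; r is float

int, float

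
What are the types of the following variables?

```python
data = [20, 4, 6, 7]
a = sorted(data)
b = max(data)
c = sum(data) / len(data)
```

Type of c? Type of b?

int / int returns float; max of ints returns int

float, int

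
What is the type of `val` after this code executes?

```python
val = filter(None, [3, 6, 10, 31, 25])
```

filter() returns a filter iterator object

filter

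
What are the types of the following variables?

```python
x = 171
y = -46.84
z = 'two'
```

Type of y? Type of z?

y is float; z is str

float, str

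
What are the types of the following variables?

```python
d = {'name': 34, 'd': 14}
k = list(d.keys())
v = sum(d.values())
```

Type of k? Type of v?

list(...) returns list; sum of int values returns int

list, int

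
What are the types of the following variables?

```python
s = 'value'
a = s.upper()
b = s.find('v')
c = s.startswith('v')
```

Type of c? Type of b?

str.startswith() returns bool; str.find() returns int

bool, int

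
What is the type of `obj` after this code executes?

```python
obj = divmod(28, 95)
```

divmod() returns a tuple (quotient, remainder)

tuple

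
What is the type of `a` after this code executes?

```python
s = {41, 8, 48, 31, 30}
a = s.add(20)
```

set.add() returns None (mutates in place)

NoneType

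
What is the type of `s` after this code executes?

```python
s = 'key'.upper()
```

str.upper() returns str

str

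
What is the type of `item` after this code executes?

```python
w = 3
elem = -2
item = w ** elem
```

int ** negative int returns float

float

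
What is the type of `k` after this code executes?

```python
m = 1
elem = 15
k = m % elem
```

int % int returns int (1 % 15 = 1)

int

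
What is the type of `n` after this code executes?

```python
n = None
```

None has type NoneType

NoneType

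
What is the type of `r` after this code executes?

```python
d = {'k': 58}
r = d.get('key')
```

dict.get() returns None when key 'key' is not found and no default given

NoneType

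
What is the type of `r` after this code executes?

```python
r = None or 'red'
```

'or' with None returns the other value ('red', str)

str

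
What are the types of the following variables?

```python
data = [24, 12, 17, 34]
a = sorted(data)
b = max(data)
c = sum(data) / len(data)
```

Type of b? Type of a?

max of ints returns int; sorted() returns list

int, list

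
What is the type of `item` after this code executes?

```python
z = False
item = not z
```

'not' always returns bool

bool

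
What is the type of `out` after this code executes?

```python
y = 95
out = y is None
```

'is' comparison returns bool

bool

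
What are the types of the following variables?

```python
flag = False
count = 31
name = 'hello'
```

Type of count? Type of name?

count is int; name is str

int, str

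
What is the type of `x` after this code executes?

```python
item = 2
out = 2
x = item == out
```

Equality comparison returns bool

bool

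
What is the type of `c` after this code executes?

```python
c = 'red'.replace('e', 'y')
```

str.replace() returns str

str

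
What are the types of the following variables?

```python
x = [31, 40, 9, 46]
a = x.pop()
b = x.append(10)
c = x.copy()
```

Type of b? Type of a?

list.append() returns None; list.pop() returns the element (int)

NoneType, int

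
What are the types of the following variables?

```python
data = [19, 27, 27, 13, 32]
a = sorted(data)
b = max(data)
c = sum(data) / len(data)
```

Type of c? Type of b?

int / int returns float; max of ints returns int

float, int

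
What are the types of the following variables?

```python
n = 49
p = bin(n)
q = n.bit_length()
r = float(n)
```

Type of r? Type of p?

float() returns float; bin() returns str

float, str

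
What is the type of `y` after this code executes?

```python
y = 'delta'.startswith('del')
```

str.startswith() returns bool

bool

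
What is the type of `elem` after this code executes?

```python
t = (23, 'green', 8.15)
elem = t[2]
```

Index 2 of tuple is 8.15 which is float

float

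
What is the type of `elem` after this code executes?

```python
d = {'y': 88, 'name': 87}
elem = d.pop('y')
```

dict.pop() returns the value (int)

int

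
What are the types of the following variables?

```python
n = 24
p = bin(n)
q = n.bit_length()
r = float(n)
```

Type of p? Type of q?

bin() returns str; int.bit_length() returns int

str, int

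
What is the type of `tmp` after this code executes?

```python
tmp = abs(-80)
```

abs() of int returns int

int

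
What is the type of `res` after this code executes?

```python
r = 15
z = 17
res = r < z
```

Comparison operators return bool

bool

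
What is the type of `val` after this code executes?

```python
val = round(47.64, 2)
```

round() with ndigits arg returns float

float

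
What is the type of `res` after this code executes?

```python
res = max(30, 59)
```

max() of ints returns int

int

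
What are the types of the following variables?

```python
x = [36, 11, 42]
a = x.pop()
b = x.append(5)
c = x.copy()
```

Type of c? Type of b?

list.copy() returns list; list.append() returns None

list, NoneType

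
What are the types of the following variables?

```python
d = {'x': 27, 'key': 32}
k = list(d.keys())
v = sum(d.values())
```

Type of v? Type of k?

sum of int values returns int; list(...) returns list

int, list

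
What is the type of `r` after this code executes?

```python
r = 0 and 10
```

'and' returns the first falsy value (0, which is int)

int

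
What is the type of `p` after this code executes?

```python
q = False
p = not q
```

'not' always returns bool

bool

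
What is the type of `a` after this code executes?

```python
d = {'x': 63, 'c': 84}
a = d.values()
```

.values() returns a dict_values view object

dict_values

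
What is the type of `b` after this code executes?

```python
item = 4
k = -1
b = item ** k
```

int ** negative int returns float

float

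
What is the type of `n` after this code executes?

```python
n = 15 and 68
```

'and' returns the last value when all truthy (68, which is int)

int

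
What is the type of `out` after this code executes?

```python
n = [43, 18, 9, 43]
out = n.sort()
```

list.sort() returns None (sorts in place)

NoneType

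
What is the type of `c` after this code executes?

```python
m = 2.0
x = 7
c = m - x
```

float - int returns float (2.0 - 7 = -5.0)

float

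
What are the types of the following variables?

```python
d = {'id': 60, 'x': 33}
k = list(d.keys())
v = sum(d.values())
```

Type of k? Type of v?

list(...) returns list; sum of int values returns int

list, int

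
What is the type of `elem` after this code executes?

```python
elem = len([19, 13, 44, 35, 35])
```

len() always returns int

int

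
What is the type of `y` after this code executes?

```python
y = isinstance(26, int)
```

isinstance() returns bool

bool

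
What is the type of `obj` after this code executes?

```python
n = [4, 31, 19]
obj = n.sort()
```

list.sort() returns None (sorts in place)

NoneType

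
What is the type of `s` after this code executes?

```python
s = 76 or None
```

'or' returns first truthy value (76, int)

int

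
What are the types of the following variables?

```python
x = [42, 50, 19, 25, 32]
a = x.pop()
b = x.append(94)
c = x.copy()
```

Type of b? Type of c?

list.append() returns None; list.copy() returns list

NoneType, list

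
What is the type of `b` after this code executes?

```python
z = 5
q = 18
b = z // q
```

int // int returns int (5 // 18 = 0)

int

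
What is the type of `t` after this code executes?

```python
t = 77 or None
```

'or' returns first truthy value (77, int)

int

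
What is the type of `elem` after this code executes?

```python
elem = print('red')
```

print() returns None

NoneType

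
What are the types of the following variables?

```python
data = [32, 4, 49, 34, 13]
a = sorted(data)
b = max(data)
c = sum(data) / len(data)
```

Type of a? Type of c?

sorted() returns list; int / int returns float

list, float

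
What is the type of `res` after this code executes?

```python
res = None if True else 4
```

Ternary: condition is True, if branch (None) taken → NoneType

NoneType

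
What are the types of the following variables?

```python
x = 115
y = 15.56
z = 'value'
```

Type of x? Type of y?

x is int; y is float

int, float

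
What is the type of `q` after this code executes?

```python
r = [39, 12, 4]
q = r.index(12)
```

list.index() returns int

int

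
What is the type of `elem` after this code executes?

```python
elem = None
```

None has type NoneType

NoneType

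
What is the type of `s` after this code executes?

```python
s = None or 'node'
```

'or' with None returns the other value ('node', str)

str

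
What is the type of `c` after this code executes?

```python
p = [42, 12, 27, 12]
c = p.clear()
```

list.clear() returns None

NoneType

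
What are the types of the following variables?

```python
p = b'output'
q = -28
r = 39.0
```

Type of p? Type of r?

p is bytes; r is float

bytes, float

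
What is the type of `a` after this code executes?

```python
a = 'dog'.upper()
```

str.upper() returns str

str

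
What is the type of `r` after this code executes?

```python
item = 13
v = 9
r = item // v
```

int // int returns int (13 // 9 = 1)

int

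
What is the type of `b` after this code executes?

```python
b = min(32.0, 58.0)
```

min() of floats returns float

float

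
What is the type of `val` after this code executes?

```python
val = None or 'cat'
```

'or' with None returns the other value ('cat', str)

str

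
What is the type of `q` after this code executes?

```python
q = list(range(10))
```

list(range(...)) returns list

list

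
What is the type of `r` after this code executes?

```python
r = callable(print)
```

callable() returns bool

bool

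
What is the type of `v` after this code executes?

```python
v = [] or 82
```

'or' returns first truthy value (82, which is int)

int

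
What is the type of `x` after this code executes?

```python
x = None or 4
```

'or' with None returns the other value (4, int)

int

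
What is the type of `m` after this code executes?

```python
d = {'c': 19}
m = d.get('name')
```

dict.get() returns None when key 'name' is not found and no default given

NoneType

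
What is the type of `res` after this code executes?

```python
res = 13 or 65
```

'or' returns the first truthy value (13, which is int)

int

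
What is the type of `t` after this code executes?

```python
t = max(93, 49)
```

max() of ints returns int

int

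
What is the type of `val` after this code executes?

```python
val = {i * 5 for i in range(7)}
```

A set comprehension {expr for x in iterable} produces a set

set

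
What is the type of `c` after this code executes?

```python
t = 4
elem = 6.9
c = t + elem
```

int + float returns float (4 + 6.9 = 10.9)

float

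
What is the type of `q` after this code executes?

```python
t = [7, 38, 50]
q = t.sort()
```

list.sort() returns None (sorts in place)

NoneType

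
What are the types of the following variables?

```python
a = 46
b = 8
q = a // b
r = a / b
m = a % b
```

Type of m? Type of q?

int % int returns int; int // int returns int

int, int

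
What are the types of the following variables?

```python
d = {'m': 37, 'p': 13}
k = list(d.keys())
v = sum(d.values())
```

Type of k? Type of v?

list(...) returns list; sum of int values returns int

list, int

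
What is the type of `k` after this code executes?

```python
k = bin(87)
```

bin() returns str representation

str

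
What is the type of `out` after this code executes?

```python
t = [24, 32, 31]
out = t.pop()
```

list.pop() returns the popped element (int here)

int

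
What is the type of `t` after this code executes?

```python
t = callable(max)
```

callable() returns bool

bool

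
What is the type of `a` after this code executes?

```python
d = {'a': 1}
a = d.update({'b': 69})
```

dict.update() returns None

NoneType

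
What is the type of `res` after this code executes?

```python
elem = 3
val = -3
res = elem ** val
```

int ** negative int returns float

float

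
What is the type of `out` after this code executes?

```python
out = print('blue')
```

print() returns None

NoneType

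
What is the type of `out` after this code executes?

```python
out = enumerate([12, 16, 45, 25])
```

enumerate() returns an enumerate iterator object

enumerate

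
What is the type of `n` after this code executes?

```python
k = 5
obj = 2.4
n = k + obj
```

int + float returns float (5 + 2.4 = 7.4)

float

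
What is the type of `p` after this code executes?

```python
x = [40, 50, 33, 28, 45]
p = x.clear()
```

list.clear() returns None

NoneType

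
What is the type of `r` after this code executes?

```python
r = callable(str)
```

callable() returns bool

bool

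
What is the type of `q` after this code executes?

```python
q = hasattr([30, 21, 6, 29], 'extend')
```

hasattr() returns bool

bool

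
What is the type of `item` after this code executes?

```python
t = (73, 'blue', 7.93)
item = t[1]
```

Index 1 of tuple is 'blue' which is str

str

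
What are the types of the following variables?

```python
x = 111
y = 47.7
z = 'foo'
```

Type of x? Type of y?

x is int; y is float

int, float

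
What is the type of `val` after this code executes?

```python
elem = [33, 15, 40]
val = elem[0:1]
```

Slicing a list always returns a list

list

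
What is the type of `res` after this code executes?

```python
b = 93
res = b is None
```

'is' comparison returns bool

bool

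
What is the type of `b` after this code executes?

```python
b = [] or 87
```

'or' returns first truthy value (87, which is int)

int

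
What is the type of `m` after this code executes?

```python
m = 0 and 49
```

'and' returns the first falsy value (0, which is int)

int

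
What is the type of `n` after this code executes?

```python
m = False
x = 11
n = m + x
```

bool + int returns int (False is 0, so 0 + 11 = 11)

int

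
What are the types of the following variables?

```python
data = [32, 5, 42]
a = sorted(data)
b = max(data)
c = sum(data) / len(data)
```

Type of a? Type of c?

sorted() returns list; int / int returns float

list, float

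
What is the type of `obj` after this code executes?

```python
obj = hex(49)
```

hex() returns str representation

str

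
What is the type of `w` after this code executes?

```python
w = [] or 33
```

'or' returns first truthy value (33, which is int)

int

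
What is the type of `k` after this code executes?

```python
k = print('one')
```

print() returns None

NoneType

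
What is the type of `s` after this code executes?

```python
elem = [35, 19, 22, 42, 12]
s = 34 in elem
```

'in' operator returns bool

bool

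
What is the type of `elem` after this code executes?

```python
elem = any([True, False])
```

any() returns bool

bool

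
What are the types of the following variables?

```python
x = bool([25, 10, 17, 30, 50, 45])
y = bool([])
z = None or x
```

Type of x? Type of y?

bool() returns bool; bool() returns bool

bool, bool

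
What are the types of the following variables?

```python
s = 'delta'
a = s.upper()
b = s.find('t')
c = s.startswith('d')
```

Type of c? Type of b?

str.startswith() returns bool; str.find() returns int

bool, int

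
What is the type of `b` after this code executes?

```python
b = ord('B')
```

ord() returns int (Unicode code point)

int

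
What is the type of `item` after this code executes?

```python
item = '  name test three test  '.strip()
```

str.strip() returns str

str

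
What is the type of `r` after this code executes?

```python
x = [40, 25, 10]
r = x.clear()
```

list.clear() returns None

NoneType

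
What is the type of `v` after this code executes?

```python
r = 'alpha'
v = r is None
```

'is' comparison returns bool

bool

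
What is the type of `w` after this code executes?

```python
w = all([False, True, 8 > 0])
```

all() returns bool

bool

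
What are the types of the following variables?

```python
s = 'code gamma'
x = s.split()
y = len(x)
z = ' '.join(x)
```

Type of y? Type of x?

len() returns int; str.split() returns list

int, list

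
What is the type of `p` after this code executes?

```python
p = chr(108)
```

chr() returns str (single character)

str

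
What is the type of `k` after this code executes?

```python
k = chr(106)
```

chr() returns str (single character)

str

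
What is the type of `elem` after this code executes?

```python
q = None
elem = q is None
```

'is' comparison returns bool

bool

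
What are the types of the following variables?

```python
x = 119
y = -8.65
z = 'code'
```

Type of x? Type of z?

x is int; z is str

int, str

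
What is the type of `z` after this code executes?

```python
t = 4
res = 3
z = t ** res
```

int ** positive int returns int (4 ** 3 = 64)

int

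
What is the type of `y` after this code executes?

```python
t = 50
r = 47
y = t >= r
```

Comparison operators return bool

bool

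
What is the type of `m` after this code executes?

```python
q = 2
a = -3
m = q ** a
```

int ** negative int returns float

float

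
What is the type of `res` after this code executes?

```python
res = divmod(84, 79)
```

divmod() returns a tuple (quotient, remainder)

tuple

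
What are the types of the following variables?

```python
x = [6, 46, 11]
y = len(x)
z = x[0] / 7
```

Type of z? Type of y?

int / int returns float; len() returns int

float, int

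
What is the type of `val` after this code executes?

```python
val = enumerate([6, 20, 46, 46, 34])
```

enumerate() returns an enumerate iterator object

enumerate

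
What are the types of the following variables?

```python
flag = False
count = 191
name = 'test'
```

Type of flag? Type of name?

flag is bool; name is str

bool, str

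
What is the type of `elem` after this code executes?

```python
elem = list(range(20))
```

list(range(...)) returns list

list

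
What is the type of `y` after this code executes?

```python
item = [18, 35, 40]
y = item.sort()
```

list.sort() returns None (sorts in place)

NoneType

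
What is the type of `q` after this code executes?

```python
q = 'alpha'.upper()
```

str.upper() returns str

str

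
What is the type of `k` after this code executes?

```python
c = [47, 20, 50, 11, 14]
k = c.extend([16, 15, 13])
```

list.extend() returns None

NoneType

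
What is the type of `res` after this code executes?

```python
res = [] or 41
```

'or' returns first truthy value (41, which is int)

int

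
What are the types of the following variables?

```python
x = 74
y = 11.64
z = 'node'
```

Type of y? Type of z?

y is float; z is str

float, str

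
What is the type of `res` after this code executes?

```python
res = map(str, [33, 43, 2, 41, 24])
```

map() returns a map iterator object

map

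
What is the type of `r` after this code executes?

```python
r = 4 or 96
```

'or' returns the first truthy value (4, which is int)

int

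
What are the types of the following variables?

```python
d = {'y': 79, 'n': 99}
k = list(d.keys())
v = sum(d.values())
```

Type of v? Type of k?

sum of int values returns int; list(...) returns list

int, list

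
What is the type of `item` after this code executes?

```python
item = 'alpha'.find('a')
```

str.find() returns int (index, or -1)

int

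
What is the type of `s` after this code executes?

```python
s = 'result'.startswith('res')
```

str.startswith() returns bool

bool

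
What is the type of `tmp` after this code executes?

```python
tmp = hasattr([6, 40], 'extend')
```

hasattr() returns bool

bool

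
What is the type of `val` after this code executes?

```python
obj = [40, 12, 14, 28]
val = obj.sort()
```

list.sort() returns None (sorts in place)

NoneType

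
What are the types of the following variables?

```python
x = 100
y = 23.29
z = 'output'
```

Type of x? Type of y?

x is int; y is float

int, float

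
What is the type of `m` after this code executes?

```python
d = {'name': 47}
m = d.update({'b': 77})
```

dict.update() returns None

NoneType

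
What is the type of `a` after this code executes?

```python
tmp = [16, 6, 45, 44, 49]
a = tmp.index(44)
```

list.index() returns int

int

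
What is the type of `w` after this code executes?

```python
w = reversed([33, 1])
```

reversed() on a list returns a list_reverseiterator

list_reverseiterator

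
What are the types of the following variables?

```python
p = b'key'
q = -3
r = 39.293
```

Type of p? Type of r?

p is bytes; r is float

bytes, float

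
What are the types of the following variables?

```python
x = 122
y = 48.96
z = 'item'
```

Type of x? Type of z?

x is int; z is str

int, str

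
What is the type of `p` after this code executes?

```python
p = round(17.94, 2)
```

round() with ndigits arg returns float

float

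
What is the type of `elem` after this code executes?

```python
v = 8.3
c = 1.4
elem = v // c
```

float // float returns float (floor division preserves float type)

float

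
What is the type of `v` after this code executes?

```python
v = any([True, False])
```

any() returns bool

bool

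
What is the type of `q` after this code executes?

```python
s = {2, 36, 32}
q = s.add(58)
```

set.add() returns None (mutates in place)

NoneType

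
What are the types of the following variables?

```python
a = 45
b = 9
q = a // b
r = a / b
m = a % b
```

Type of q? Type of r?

int // int returns int; int / int returns float

int, float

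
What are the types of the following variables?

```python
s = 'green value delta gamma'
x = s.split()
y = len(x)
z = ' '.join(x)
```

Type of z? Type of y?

str.join() returns str; len() returns int

str, int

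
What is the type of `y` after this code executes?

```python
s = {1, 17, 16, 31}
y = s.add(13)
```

set.add() returns None (mutates in place)

NoneType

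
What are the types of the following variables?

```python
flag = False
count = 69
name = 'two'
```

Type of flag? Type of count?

flag is bool; count is int

bool, int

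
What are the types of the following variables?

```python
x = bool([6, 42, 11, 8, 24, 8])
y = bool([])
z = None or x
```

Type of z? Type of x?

None or <bool> returns the bool; bool() returns bool

bool, bool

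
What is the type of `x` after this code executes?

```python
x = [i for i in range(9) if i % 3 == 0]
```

A list comprehension [...] produces a list

list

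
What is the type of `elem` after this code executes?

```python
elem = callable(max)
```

callable() returns bool

bool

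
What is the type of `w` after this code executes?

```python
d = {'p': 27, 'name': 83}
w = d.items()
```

dict.items() returns a dict_items view

dict_items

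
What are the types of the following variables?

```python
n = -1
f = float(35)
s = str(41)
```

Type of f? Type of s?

f is float; s is str

float, str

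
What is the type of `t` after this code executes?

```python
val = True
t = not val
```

'not' always returns bool

bool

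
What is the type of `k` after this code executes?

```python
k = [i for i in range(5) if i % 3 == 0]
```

A list comprehension [...] produces a list

list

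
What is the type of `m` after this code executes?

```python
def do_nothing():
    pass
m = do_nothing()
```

A function with no return statement returns None

NoneType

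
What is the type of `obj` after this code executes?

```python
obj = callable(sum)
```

callable() returns bool

bool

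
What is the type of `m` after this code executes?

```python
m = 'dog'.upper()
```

str.upper() returns str

str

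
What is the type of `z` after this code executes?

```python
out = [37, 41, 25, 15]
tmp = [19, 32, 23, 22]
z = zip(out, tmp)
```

zip() returns a zip iterator object

zip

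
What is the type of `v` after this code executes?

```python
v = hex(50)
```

hex() returns str representation

str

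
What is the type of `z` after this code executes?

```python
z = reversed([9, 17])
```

reversed() on a list returns a list_reverseiterator

list_reverseiterator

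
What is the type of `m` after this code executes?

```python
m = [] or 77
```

'or' returns first truthy value (77, which is int)

int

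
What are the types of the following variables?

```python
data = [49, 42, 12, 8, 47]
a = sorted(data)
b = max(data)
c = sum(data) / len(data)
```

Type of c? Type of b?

int / int returns float; max of ints returns int

float, int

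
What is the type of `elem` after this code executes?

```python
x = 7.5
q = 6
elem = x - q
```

float - int returns float (7.5 - 6 = 1.5)

float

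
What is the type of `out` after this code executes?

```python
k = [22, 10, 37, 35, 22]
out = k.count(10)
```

list.count() returns int

int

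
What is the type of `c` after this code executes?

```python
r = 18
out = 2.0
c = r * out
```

int * float returns float (18 * 2.0 = 36.0)

float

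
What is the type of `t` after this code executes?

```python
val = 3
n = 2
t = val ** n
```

int ** positive int returns int (3 ** 2 = 9)

int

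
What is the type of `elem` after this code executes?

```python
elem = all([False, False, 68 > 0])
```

all() returns bool

bool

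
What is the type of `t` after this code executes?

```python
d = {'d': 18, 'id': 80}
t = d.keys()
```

.keys() returns a dict_keys view object

dict_keys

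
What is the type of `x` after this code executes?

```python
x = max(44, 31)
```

max() of ints returns int

int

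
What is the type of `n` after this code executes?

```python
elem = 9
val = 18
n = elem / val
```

int / int always returns float in Python 3 (9 / 18 = 0.5)

float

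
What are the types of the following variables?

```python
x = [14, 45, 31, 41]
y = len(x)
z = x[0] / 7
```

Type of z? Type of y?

int / int returns float; len() returns int

float, int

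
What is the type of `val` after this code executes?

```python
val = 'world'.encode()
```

str.encode() returns bytes

bytes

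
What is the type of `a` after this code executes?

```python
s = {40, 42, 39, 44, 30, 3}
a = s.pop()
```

Popping from a set of ints returns int

int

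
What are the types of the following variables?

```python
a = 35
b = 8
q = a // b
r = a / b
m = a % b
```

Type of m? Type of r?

int % int returns int; int / int returns float

int, float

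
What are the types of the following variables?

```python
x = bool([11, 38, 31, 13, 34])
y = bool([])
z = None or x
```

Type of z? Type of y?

None or <bool> returns the bool; bool() returns bool

bool, bool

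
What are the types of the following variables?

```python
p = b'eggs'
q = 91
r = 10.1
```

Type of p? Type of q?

p is bytes; q is int

bytes, int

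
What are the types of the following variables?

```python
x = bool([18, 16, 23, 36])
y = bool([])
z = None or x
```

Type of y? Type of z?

bool() returns bool; None or <bool> returns the bool

bool, bool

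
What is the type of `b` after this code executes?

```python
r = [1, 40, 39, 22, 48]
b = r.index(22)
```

list.index() returns int

int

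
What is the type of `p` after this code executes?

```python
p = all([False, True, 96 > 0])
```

all() returns bool

bool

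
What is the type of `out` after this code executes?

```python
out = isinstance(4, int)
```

isinstance() returns bool

bool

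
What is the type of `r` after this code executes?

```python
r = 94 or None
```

'or' returns first truthy value (94, int)

int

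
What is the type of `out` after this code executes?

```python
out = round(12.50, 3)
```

round() with ndigits arg returns float

float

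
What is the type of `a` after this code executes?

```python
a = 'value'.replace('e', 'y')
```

str.replace() returns str

str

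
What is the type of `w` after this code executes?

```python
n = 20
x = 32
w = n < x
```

Comparison operators return bool

bool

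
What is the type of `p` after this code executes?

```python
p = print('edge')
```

print() returns None

NoneType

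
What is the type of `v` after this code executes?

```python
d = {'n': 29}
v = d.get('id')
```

dict.get() returns None when key 'id' is not found and no default given

NoneType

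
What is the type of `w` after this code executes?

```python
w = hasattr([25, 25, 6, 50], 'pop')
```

hasattr() returns bool

bool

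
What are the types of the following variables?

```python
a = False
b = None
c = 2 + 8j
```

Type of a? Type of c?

a is bool; c is complex

bool, complex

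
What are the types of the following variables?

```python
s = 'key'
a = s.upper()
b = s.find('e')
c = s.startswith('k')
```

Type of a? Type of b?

str.upper() returns str; str.find() returns int

str, int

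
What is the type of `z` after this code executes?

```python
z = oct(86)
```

oct() returns str representation

str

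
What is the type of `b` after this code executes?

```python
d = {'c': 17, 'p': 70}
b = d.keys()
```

.keys() returns a dict_keys view object

dict_keys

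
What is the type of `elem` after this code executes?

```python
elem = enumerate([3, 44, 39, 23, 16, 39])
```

enumerate() returns an enumerate iterator object

enumerate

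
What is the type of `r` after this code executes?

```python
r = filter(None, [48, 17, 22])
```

filter() returns a filter iterator object

filter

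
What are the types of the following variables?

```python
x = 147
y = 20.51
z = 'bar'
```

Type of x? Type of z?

x is int; z is str

int, str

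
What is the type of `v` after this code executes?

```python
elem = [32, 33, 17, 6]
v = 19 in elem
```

'in' operator returns bool

bool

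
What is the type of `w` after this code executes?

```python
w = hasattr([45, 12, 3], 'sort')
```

hasattr() returns bool

bool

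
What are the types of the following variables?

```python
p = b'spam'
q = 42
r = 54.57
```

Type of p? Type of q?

p is bytes; q is int

bytes, int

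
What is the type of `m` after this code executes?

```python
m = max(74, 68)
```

max() of ints returns int

int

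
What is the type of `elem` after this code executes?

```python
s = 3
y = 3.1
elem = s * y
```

int * float returns float (3 * 3.1 = 9.3)

float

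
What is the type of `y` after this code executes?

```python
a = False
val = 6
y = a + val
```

bool + int returns int (False is 0, so 0 + 6 = 6)

int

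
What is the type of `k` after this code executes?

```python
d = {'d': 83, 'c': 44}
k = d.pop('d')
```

dict.pop() returns the value (int)

int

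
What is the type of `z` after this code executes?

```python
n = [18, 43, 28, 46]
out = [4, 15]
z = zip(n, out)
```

zip() returns a zip iterator object

zip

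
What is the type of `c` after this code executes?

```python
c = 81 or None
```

'or' returns first truthy value (81, int)

int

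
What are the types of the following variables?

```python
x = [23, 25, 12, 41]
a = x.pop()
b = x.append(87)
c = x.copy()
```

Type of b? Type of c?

list.append() returns None; list.copy() returns list

NoneType, list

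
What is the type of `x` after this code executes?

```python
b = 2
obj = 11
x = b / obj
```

int / int always returns float in Python 3 (2 / 11 = 0.181818)

float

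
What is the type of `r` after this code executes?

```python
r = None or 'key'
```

'or' with None returns the other value ('key', str)

str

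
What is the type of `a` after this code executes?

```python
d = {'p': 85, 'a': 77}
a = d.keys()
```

.keys() returns a dict_keys view object

dict_keys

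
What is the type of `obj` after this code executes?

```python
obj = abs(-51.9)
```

abs() of float returns float

float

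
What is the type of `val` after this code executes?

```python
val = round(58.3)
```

round() with no ndigits arg returns int

int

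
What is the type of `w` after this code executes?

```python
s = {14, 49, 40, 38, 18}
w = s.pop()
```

Popping from a set of ints returns int

int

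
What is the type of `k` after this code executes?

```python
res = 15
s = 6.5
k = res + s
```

int + float returns float (15 + 6.5 = 21.5)

float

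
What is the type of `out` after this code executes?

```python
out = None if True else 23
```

Ternary: condition is True, if branch (None) taken → NoneType

NoneType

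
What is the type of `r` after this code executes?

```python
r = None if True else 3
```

Ternary: condition is True, if branch (None) taken → NoneType

NoneType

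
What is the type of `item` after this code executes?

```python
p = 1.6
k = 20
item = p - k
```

float - int returns float (1.6 - 20 = -18.4)

float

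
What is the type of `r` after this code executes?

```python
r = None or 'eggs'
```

'or' with None returns the other value ('eggs', str)

str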